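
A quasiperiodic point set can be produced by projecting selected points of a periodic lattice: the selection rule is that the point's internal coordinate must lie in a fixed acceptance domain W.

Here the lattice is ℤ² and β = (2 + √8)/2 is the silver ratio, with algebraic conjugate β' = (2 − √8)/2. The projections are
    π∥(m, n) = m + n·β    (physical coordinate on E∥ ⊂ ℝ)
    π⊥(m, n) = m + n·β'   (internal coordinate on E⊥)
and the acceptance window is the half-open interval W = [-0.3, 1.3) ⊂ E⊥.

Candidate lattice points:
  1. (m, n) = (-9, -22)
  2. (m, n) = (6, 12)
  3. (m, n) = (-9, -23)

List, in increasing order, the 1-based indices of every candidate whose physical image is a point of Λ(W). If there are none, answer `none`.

1, 2, 3

Compute β' = (2−√8)/2 = -0.4142, so π⊥(m,n) = m -0.4142·n.
#1 (-9,-22): internal coord -9 + (-22)·β' = +0.1127; +0.1127 ∈ [-0.3, 1.3) → IN Λ
#2 (6,12): internal coord 6 + (12)·β' = +1.0294; +1.0294 ∈ [-0.3, 1.3) → IN Λ
#3 (-9,-23): internal coord -9 + (-23)·β' = +0.5269; +0.5269 ∈ [-0.3, 1.3) → IN Λ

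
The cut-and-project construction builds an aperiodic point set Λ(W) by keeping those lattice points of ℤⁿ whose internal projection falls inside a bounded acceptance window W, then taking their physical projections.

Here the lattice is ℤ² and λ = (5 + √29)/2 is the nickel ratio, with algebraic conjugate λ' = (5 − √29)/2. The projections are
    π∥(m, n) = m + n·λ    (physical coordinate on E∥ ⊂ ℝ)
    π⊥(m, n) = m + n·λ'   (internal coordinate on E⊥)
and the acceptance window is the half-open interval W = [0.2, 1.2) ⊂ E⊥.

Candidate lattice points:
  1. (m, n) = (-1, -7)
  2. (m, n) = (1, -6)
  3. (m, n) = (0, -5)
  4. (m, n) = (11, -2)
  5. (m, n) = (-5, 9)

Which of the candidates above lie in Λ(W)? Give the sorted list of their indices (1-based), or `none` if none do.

1, 3

λ' = (5−√29)/2 ≈ -0.192582.
[1] lift (-1,-7): star map gives 0.348077; window check 0.2 ≤ 0.348077 < 1.2 is true → IN Λ
[2] lift (1,-6): star map gives 2.155494; window check 0.2 ≤ 2.155494 < 1.2 is false → out
[3] lift (0,-5): star map gives 0.962912; window check 0.2 ≤ 0.962912 < 1.2 is true → IN Λ
[4] lift (11,-2): star map gives 11.385165; window check 0.2 ≤ 11.385165 < 1.2 is false → out
[5] lift (-5,9): star map gives -6.733242; window check 0.2 ≤ -6.733242 < 1.2 is false → out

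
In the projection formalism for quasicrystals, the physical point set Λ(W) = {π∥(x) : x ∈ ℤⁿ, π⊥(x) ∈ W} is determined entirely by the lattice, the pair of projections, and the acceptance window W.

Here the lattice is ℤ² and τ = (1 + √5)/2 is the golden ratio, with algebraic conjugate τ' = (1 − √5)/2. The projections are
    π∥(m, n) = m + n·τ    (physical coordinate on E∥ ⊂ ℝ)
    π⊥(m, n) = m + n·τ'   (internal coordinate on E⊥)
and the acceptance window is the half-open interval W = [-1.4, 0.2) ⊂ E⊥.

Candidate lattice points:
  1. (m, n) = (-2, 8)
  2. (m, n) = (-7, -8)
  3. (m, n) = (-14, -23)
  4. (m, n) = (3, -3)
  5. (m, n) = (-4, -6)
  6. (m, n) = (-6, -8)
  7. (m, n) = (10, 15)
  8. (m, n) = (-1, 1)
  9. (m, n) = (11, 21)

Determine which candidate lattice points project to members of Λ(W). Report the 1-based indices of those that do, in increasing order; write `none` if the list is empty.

5, 6

Compute τ' = (1−√5)/2 = -0.6180, so π⊥(m,n) = m -0.6180·n.
candidate 1: (m,n)=(-2,8) → π∥ = -2+8·τ ≈ 10.9443, π⊥ = -2+8·τ' ≈ -6.9443 ∉ [-1.4, 0.2) ⇒ out
candidate 2: (m,n)=(-7,-8) → π∥ = -7-8·τ ≈ -19.9443, π⊥ = -7-8·τ' ≈ -2.0557 ∉ [-1.4, 0.2) ⇒ out
candidate 3: (m,n)=(-14,-23) → π∥ = -14-23·τ ≈ -51.2148, π⊥ = -14-23·τ' ≈ 0.2148 ∉ [-1.4, 0.2) ⇒ out
candidate 4: (m,n)=(3,-3) → π∥ = 3-3·τ ≈ -1.8541, π⊥ = 3-3·τ' ≈ 4.8541 ∉ [-1.4, 0.2) ⇒ out
candidate 5: (m,n)=(-4,-6) → π∥ = -4-6·τ ≈ -13.7082, π⊥ = -4-6·τ' ≈ -0.2918 ∈ [-1.4, 0.2) ⇒ IN Λ
candidate 6: (m,n)=(-6,-8) → π∥ = -6-8·τ ≈ -18.9443, π⊥ = -6-8·τ' ≈ -1.0557 ∈ [-1.4, 0.2) ⇒ IN Λ
candidate 7: (m,n)=(10,15) → π∥ = 10+15·τ ≈ 34.2705, π⊥ = 10+15·τ' ≈ 0.7295 ∉ [-1.4, 0.2) ⇒ out
candidate 8: (m,n)=(-1,1) → π∥ = -1+1·τ ≈ 0.6180, π⊥ = -1+1·τ' ≈ -1.6180 ∉ [-1.4, 0.2) ⇒ out
candidate 9: (m,n)=(11,21) → π∥ = 11+21·τ ≈ 44.9787, π⊥ = 11+21·τ' ≈ -1.9787 ∉ [-1.4, 0.2) ⇒ out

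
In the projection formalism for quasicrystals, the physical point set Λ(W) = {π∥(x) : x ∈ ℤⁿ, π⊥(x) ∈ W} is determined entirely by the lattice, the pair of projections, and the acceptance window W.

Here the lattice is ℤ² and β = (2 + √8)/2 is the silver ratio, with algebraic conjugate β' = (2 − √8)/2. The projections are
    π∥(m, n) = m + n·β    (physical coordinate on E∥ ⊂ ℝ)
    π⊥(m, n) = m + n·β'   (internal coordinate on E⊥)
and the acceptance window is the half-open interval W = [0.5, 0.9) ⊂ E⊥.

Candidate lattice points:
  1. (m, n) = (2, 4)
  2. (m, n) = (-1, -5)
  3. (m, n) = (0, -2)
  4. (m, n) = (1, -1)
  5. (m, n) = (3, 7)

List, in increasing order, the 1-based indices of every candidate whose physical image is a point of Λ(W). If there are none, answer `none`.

3

Compute β' = (2−√8)/2 = -0.414214, so π⊥(m,n) = m -0.414214·n.
candidate 1: (m,n)=(2,4) → π∥ = 2+4·β ≈ 11.656854, π⊥ = 2+4·β' ≈ 0.343146 ∉ [0.5, 0.9) ⇒ out
candidate 2: (m,n)=(-1,-5) → π∥ = -1-5·β ≈ -13.071068, π⊥ = -1-5·β' ≈ 1.071068 ∉ [0.5, 0.9) ⇒ out
candidate 3: (m,n)=(0,-2) → π∥ = 0-2·β ≈ -4.828427, π⊥ = 0-2·β' ≈ 0.828427 ∈ [0.5, 0.9) ⇒ IN Λ
candidate 4: (m,n)=(1,-1) → π∥ = 1-1·β ≈ -1.414214, π⊥ = 1-1·β' ≈ 1.414214 ∉ [0.5, 0.9) ⇒ out
candidate 5: (m,n)=(3,7) → π∥ = 3+7·β ≈ 19.899495, π⊥ = 3+7·β' ≈ 0.100505 ∉ [0.5, 0.9) ⇒ out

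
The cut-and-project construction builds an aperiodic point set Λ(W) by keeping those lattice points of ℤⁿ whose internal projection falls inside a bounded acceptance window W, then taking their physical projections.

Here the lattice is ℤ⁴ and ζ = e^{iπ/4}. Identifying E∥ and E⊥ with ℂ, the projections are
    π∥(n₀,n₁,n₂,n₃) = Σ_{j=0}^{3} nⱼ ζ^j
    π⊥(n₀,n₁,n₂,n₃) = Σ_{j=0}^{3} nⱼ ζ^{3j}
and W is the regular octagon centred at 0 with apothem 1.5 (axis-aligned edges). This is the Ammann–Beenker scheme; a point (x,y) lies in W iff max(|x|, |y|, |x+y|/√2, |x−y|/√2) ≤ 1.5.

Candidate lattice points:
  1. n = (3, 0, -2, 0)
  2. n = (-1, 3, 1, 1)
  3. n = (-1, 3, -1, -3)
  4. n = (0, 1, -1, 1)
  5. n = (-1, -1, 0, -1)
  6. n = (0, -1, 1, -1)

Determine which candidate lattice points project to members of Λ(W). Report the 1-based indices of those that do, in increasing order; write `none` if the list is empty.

With ζ = e^{iπ/4} the internal vectors are ζ^0,ζ^3,ζ^6,ζ^9.
#1 (3, 0, -2, 0): internal (3.000000, 2.000000); octagon support 3.535534 vs apothem 1.5 → ∉ W
#2 (-1, 3, 1, 1): internal (-2.414214, 1.828427); octagon support 3.000000 vs apothem 1.5 → ∉ W
#3 (-1, 3, -1, -3): internal (-5.242641, 1.000000); octagon support 5.242641 vs apothem 1.5 → ∉ W
#4 (0, 1, -1, 1): internal (0.000000, 2.414214); octagon support 2.414214 vs apothem 1.5 → ∉ W
#5 (-1, -1, 0, -1): internal (-1.000000, -1.414214); octagon support 1.707107 vs apothem 1.5 → ∉ W
#6 (0, -1, 1, -1): internal (0.000000, -2.414214); octagon support 2.414214 vs apothem 1.5 → ∉ W

none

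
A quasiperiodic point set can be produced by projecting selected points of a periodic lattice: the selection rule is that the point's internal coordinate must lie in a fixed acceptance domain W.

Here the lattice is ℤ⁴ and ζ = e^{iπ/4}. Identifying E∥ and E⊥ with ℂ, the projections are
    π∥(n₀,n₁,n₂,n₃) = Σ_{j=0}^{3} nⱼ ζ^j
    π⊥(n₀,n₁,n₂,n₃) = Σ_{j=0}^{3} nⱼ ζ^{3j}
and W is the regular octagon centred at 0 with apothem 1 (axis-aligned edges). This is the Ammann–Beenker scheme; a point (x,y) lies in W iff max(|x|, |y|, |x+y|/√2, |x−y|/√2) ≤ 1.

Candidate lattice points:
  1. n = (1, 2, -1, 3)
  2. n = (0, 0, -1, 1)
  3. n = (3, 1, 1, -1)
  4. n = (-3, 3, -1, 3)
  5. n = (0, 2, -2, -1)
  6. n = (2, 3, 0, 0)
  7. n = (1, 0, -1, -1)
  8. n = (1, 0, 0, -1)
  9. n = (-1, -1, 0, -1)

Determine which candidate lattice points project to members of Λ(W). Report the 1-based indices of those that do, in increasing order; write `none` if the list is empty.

7, 8

Internal map: ζ^{3j} for j=0..3 gives (1,0), (−√2/2,√2/2), (0,−1), (√2/2,√2/2).
#1 (1, 2, -1, 3): internal (1.707107, 4.535534); octagon support 4.535534 vs apothem 1 → ∉ W
#2 (0, 0, -1, 1): internal (0.707107, 1.707107); octagon support 1.707107 vs apothem 1 → ∉ W
#3 (3, 1, 1, -1): internal (1.585786, -1.000000); octagon support 1.828427 vs apothem 1 → ∉ W
#4 (-3, 3, -1, 3): internal (-3.000000, 5.242641); octagon support 5.828427 vs apothem 1 → ∉ W
#5 (0, 2, -2, -1): internal (-2.121320, 2.707107); octagon support 3.414214 vs apothem 1 → ∉ W
#6 (2, 3, 0, 0): internal (-0.121320, 2.121320); octagon support 2.121320 vs apothem 1 → ∉ W
#7 (1, 0, -1, -1): internal (0.292893, 0.292893); octagon support 0.414214 vs apothem 1 → ∈ W
#8 (1, 0, 0, -1): internal (0.292893, -0.707107); octagon support 0.707107 vs apothem 1 → ∈ W
#9 (-1, -1, 0, -1): internal (-1.000000, -1.414214); octagon support 1.707107 vs apothem 1 → ∉ W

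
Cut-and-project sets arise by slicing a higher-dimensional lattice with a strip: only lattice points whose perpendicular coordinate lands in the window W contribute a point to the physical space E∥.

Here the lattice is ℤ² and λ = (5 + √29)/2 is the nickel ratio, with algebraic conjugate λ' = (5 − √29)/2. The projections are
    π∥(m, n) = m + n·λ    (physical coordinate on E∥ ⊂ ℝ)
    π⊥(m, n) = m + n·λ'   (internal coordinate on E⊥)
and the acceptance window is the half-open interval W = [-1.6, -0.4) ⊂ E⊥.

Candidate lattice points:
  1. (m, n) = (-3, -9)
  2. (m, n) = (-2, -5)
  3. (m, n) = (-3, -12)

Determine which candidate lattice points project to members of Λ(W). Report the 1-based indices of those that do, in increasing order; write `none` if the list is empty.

1, 2, 3

Numerically λ ≈ 5.1926 and λ' = −1/λ ≈ -0.1926.
#1 (-3,-9): internal coord -3 + (-9)·λ' = -1.2668; -1.2668 ∈ [-1.6, -0.4) → IN Λ
#2 (-2,-5): internal coord -2 + (-5)·λ' = -1.0371; -1.0371 ∈ [-1.6, -0.4) → IN Λ
#3 (-3,-12): internal coord -3 + (-12)·λ' = -0.6890; -0.6890 ∈ [-1.6, -0.4) → IN Λ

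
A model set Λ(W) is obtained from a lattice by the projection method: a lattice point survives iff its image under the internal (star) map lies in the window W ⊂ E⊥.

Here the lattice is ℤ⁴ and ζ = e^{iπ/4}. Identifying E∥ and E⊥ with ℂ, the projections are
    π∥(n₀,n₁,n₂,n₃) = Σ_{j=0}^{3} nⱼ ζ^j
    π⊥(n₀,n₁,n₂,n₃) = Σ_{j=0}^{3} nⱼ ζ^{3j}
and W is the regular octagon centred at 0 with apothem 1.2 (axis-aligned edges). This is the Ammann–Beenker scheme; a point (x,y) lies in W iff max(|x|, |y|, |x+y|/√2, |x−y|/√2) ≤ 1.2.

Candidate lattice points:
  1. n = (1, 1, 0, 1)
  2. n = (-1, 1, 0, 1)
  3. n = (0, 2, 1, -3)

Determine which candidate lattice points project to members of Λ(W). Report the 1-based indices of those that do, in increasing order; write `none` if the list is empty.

none

π⊥(n) = n₀ + n₁ζ³ + n₂ζ⁶ + n₃ζ⁹ where ζ = e^{iπ/4}.
candidate 1: n = (1, 1, 0, 1) → π⊥ ≈ (+1.00000, +1.41421); max(|x|,|y|,|x±y|/√2) = 1.70711 > 1.2 ⇒ ∉ W
candidate 2: n = (-1, 1, 0, 1) → π⊥ ≈ (-1.00000, +1.41421); max(|x|,|y|,|x±y|/√2) = 1.70711 > 1.2 ⇒ ∉ W
candidate 3: n = (0, 2, 1, -3) → π⊥ ≈ (-3.53553, -1.70711); max(|x|,|y|,|x±y|/√2) = 3.70711 > 1.2 ⇒ ∉ W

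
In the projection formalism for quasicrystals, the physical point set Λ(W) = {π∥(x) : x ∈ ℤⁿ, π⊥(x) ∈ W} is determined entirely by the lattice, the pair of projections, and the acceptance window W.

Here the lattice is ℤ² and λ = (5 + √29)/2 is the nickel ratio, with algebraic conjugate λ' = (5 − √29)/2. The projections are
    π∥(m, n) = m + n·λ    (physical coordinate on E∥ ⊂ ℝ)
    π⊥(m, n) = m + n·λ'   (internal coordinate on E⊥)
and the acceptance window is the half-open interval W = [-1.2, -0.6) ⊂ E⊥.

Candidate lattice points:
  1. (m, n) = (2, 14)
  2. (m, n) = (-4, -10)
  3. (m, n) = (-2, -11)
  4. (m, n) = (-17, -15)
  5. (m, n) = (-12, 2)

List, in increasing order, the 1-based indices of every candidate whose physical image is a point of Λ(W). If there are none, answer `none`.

1

Compute λ' = (5−√29)/2 = -0.1926, so π⊥(m,n) = m -0.1926·n.
[1] lift (2,14): star map gives -0.6962; window check -1.2 ≤ -0.6962 < -0.6 is true → IN Λ
[2] lift (-4,-10): star map gives -2.0742; window check -1.2 ≤ -2.0742 < -0.6 is false → out
[3] lift (-2,-11): star map gives 0.1184; window check -1.2 ≤ 0.1184 < -0.6 is false → out
[4] lift (-17,-15): star map gives -14.1113; window check -1.2 ≤ -14.1113 < -0.6 is false → out
[5] lift (-12,2): star map gives -12.3852; window check -1.2 ≤ -12.3852 < -0.6 is false → out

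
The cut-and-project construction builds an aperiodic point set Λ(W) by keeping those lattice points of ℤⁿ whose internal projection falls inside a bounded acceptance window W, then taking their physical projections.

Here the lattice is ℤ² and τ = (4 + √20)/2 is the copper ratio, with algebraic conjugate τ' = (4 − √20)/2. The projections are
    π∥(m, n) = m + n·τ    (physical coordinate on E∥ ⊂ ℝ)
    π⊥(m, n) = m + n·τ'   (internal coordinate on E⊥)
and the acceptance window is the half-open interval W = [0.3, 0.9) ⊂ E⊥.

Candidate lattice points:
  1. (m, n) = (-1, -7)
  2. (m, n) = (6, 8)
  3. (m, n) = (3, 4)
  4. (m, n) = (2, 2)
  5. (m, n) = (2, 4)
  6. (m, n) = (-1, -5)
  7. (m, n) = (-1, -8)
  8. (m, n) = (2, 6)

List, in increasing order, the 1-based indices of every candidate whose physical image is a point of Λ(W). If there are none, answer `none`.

1, 7, 8

Numerically τ ≈ 4.236068 and τ' = −1/τ ≈ -0.236068.
#1 (-1,-7): internal coord -1 + (-7)·τ' = +0.652476; +0.652476 ∈ [0.3, 0.9) → IN Λ
#2 (6,8): internal coord 6 + (8)·τ' = +4.111456; +4.111456 ∉ [0.3, 0.9) → out
#3 (3,4): internal coord 3 + (4)·τ' = +2.055728; +2.055728 ∉ [0.3, 0.9) → out
#4 (2,2): internal coord 2 + (2)·τ' = +1.527864; +1.527864 ∉ [0.3, 0.9) → out
#5 (2,4): internal coord 2 + (4)·τ' = +1.055728; +1.055728 ∉ [0.3, 0.9) → out
#6 (-1,-5): internal coord -1 + (-5)·τ' = +0.180340; +0.180340 ∉ [0.3, 0.9) → out
#7 (-1,-8): internal coord -1 + (-8)·τ' = +0.888544; +0.888544 ∈ [0.3, 0.9) → IN Λ
#8 (2,6): internal coord 2 + (6)·τ' = +0.583592; +0.583592 ∈ [0.3, 0.9) → IN Λ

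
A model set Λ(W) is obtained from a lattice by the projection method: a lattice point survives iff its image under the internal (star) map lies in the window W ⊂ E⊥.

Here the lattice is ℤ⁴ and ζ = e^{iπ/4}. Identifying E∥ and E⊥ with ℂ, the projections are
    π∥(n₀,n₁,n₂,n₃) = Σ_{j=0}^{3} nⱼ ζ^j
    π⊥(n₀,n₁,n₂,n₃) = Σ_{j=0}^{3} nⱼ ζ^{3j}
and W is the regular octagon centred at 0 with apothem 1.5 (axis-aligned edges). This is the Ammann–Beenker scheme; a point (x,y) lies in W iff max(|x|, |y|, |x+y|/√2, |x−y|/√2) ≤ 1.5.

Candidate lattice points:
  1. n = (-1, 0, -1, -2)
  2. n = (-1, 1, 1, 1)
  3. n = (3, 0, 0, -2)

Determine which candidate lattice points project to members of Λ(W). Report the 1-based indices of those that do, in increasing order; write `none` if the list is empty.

2

Internal map: ζ^{3j} for j=0..3 gives (1,0), (−√2/2,√2/2), (0,−1), (√2/2,√2/2).
candidate 1: n = (-1, 0, -1, -2) → π⊥ ≈ (-2.41421, -0.41421); max(|x|,|y|,|x±y|/√2) = 2.41421 > 1.5 ⇒ ∉ W
candidate 2: n = (-1, 1, 1, 1) → π⊥ ≈ (-1.00000, +0.41421); max(|x|,|y|,|x±y|/√2) = 1.00000 ≤ 1.5 ⇒ ∈ W
candidate 3: n = (3, 0, 0, -2) → π⊥ ≈ (+1.58579, -1.41421); max(|x|,|y|,|x±y|/√2) = 2.12132 > 1.5 ⇒ ∉ W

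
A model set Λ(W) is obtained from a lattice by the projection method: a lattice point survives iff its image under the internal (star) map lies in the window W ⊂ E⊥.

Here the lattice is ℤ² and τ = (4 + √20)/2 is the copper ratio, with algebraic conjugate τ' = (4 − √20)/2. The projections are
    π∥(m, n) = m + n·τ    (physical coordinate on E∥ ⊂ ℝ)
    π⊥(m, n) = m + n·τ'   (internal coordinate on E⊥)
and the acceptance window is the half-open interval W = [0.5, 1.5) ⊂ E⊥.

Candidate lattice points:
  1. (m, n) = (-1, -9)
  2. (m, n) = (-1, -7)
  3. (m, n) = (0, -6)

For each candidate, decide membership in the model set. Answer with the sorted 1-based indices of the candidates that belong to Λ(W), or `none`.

1, 2, 3

Numerically τ ≈ 4.236068 and τ' = −1/τ ≈ -0.236068.
candidate 1: (m,n)=(-1,-9) → π∥ = -1-9·τ ≈ -39.124612, π⊥ = -1-9·τ' ≈ 1.124612 ∈ [0.5, 1.5) ⇒ IN Λ
candidate 2: (m,n)=(-1,-7) → π∥ = -1-7·τ ≈ -30.652476, π⊥ = -1-7·τ' ≈ 0.652476 ∈ [0.5, 1.5) ⇒ IN Λ
candidate 3: (m,n)=(0,-6) → π∥ = 0-6·τ ≈ -25.416408, π⊥ = 0-6·τ' ≈ 1.416408 ∈ [0.5, 1.5) ⇒ IN Λ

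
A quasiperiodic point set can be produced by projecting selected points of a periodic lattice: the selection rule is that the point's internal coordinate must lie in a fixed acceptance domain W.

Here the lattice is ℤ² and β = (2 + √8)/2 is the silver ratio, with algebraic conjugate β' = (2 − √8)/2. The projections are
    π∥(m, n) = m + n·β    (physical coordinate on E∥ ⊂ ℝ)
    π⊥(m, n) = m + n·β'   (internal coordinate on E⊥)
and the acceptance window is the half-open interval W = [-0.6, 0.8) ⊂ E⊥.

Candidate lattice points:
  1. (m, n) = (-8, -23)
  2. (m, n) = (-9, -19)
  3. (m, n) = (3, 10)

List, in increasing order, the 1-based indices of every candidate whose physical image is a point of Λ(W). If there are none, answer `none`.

none

β' = (2−√8)/2 ≈ -0.41421.
[1] lift (-8,-23): star map gives 1.52691; window check -0.6 ≤ 1.52691 < 0.8 is false → out
[2] lift (-9,-19): star map gives -1.12994; window check -0.6 ≤ -1.12994 < 0.8 is false → out
[3] lift (3,10): star map gives -1.14214; window check -0.6 ≤ -1.14214 < 0.8 is false → out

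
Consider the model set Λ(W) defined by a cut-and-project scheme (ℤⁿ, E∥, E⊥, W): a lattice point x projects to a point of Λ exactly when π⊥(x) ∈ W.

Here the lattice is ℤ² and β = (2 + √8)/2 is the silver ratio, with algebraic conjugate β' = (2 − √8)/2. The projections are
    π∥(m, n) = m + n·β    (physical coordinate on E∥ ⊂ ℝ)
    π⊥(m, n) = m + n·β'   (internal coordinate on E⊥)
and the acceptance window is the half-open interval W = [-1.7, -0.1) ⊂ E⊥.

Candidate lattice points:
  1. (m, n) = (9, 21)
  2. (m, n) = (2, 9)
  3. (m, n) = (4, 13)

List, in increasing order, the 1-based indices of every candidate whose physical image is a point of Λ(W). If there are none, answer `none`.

β' = (2−√8)/2 ≈ -0.414214.
[1] lift (9,21): star map gives 0.301515; window check -1.7 ≤ 0.301515 < -0.1 is false → out
[2] lift (2,9): star map gives -1.727922; window check -1.7 ≤ -1.727922 < -0.1 is false → out
[3] lift (4,13): star map gives -1.384776; window check -1.7 ≤ -1.384776 < -0.1 is true → IN Λ

3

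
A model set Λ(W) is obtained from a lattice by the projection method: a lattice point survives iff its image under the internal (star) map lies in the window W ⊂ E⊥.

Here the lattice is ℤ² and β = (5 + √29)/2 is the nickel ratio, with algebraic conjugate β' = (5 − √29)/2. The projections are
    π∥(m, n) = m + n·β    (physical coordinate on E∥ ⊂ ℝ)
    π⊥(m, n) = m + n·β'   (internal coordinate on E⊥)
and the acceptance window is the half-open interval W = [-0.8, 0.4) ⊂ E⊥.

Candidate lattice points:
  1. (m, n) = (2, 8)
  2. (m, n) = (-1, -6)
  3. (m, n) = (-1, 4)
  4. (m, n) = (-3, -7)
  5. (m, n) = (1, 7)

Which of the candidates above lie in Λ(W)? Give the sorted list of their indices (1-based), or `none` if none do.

β' = (5−√29)/2 ≈ -0.1926.
candidate 1: (m,n)=(2,8) → π∥ = 2+8·β ≈ 43.5407, π⊥ = 2+8·β' ≈ 0.4593 ∉ [-0.8, 0.4) ⇒ out
candidate 2: (m,n)=(-1,-6) → π∥ = -1-6·β ≈ -32.1555, π⊥ = -1-6·β' ≈ 0.1555 ∈ [-0.8, 0.4) ⇒ IN Λ
candidate 3: (m,n)=(-1,4) → π∥ = -1+4·β ≈ 19.7703, π⊥ = -1+4·β' ≈ -1.7703 ∉ [-0.8, 0.4) ⇒ out
candidate 4: (m,n)=(-3,-7) → π∥ = -3-7·β ≈ -39.3481, π⊥ = -3-7·β' ≈ -1.6519 ∉ [-0.8, 0.4) ⇒ out
candidate 5: (m,n)=(1,7) → π∥ = 1+7·β ≈ 37.3481, π⊥ = 1+7·β' ≈ -0.3481 ∈ [-0.8, 0.4) ⇒ IN Λ

2, 5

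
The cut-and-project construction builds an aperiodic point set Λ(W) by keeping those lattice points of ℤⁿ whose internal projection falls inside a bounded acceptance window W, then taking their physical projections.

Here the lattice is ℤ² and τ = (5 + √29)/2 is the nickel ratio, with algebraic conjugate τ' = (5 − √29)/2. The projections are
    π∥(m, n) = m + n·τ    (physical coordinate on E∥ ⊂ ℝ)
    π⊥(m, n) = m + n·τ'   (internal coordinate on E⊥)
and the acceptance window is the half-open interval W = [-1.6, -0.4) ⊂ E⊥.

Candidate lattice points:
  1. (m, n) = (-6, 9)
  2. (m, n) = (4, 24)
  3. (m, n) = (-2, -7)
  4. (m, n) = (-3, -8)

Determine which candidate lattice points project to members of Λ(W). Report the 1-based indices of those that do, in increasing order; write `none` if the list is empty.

2, 3, 4

Compute τ' = (5−√29)/2 = -0.192582, so π⊥(m,n) = m -0.192582·n.
candidate 1: (m,n)=(-6,9) → π∥ = -6+9·τ ≈ 40.733242, π⊥ = -6+9·τ' ≈ -7.733242 ∉ [-1.6, -0.4) ⇒ out
candidate 2: (m,n)=(4,24) → π∥ = 4+24·τ ≈ 128.621978, π⊥ = 4+24·τ' ≈ -0.621978 ∈ [-1.6, -0.4) ⇒ IN Λ
candidate 3: (m,n)=(-2,-7) → π∥ = -2-7·τ ≈ -38.348077, π⊥ = -2-7·τ' ≈ -0.651923 ∈ [-1.6, -0.4) ⇒ IN Λ
candidate 4: (m,n)=(-3,-8) → π∥ = -3-8·τ ≈ -44.540659, π⊥ = -3-8·τ' ≈ -1.459341 ∈ [-1.6, -0.4) ⇒ IN Λ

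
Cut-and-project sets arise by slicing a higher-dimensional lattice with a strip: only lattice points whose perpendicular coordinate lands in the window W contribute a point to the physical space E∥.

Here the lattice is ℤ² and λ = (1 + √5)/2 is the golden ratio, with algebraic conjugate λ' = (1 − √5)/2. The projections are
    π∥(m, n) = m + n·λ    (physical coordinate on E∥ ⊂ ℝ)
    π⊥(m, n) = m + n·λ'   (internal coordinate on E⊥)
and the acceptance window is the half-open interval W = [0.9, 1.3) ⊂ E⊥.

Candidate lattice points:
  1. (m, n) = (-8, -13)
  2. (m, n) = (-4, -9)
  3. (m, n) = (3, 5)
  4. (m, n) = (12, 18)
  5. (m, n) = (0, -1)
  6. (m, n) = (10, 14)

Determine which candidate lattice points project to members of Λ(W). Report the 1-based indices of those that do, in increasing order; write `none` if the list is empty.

λ' = (1−√5)/2 ≈ -0.61803.
[1] lift (-8,-13): star map gives 0.03444; window check 0.9 ≤ 0.03444 < 1.3 is false → out
[2] lift (-4,-9): star map gives 1.56231; window check 0.9 ≤ 1.56231 < 1.3 is false → out
[3] lift (3,5): star map gives -0.09017; window check 0.9 ≤ -0.09017 < 1.3 is false → out
[4] lift (12,18): star map gives 0.87539; window check 0.9 ≤ 0.87539 < 1.3 is false → out
[5] lift (0,-1): star map gives 0.61803; window check 0.9 ≤ 0.61803 < 1.3 is false → out
[6] lift (10,14): star map gives 1.34752; window check 0.9 ≤ 1.34752 < 1.3 is false → out

none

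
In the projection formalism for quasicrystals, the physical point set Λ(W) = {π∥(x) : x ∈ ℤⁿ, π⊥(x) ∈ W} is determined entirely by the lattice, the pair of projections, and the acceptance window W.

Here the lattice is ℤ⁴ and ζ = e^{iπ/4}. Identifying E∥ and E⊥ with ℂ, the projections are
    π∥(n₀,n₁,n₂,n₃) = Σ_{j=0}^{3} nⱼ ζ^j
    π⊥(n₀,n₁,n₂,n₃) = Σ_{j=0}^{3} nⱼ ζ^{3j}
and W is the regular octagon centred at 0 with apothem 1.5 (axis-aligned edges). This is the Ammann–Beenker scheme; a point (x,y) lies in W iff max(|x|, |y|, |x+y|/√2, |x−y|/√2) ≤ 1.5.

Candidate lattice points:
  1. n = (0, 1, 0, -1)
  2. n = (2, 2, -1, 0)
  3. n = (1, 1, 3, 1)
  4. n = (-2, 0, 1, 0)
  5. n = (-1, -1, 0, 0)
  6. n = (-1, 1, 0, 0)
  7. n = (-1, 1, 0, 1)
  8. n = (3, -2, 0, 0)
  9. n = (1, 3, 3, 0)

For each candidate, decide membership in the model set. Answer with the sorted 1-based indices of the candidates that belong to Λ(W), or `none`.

1, 5, 9

π⊥(n) = n₀ + n₁ζ³ + n₂ζ⁶ + n₃ζ⁹ where ζ = e^{iπ/4}.
candidate 1: n = (0, 1, 0, -1) → π⊥ ≈ (-1.4142, +0.0000); max(|x|,|y|,|x±y|/√2) = 1.4142 ≤ 1.5 ⇒ ∈ W
candidate 2: n = (2, 2, -1, 0) → π⊥ ≈ (+0.5858, +2.4142); max(|x|,|y|,|x±y|/√2) = 2.4142 > 1.5 ⇒ ∉ W
candidate 3: n = (1, 1, 3, 1) → π⊥ ≈ (+1.0000, -1.5858); max(|x|,|y|,|x±y|/√2) = 1.8284 > 1.5 ⇒ ∉ W
candidate 4: n = (-2, 0, 1, 0) → π⊥ ≈ (-2.0000, -1.0000); max(|x|,|y|,|x±y|/√2) = 2.1213 > 1.5 ⇒ ∉ W
candidate 5: n = (-1, -1, 0, 0) → π⊥ ≈ (-0.2929, -0.7071); max(|x|,|y|,|x±y|/√2) = 0.7071 ≤ 1.5 ⇒ ∈ W
candidate 6: n = (-1, 1, 0, 0) → π⊥ ≈ (-1.7071, +0.7071); max(|x|,|y|,|x±y|/√2) = 1.7071 > 1.5 ⇒ ∉ W
candidate 7: n = (-1, 1, 0, 1) → π⊥ ≈ (-1.0000, +1.4142); max(|x|,|y|,|x±y|/√2) = 1.7071 > 1.5 ⇒ ∉ W
candidate 8: n = (3, -2, 0, 0) → π⊥ ≈ (+4.4142, -1.4142); max(|x|,|y|,|x±y|/√2) = 4.4142 > 1.5 ⇒ ∉ W
candidate 9: n = (1, 3, 3, 0) → π⊥ ≈ (-1.1213, -0.8787); max(|x|,|y|,|x±y|/√2) = 1.4142 ≤ 1.5 ⇒ ∈ W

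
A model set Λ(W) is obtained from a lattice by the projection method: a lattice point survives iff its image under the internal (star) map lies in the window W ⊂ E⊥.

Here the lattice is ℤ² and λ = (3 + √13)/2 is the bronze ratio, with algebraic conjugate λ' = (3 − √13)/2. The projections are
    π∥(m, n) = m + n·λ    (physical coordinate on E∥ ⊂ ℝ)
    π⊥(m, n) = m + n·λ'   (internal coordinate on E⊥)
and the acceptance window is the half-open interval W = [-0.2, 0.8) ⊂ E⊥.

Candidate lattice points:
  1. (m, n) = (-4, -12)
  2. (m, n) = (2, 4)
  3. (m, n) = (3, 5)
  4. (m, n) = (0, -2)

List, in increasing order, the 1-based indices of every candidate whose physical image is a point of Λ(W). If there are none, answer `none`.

2, 4

λ' = (3−√13)/2 ≈ -0.30278.
[1] lift (-4,-12): star map gives -0.36669; window check -0.2 ≤ -0.36669 < 0.8 is false → out
[2] lift (2,4): star map gives 0.78890; window check -0.2 ≤ 0.78890 < 0.8 is true → IN Λ
[3] lift (3,5): star map gives 1.48612; window check -0.2 ≤ 1.48612 < 0.8 is false → out
[4] lift (0,-2): star map gives 0.60555; window check -0.2 ≤ 0.60555 < 0.8 is true → IN Λ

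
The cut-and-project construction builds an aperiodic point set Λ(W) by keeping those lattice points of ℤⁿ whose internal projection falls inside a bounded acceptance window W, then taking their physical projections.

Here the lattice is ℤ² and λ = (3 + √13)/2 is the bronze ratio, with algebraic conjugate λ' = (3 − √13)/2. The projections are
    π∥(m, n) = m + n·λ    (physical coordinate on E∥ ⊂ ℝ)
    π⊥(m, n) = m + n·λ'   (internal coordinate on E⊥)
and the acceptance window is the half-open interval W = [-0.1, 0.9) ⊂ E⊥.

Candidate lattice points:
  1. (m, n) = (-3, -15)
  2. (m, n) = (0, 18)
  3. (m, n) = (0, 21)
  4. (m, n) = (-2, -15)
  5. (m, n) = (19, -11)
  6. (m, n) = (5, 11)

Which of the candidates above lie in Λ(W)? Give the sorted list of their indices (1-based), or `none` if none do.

none

λ' = (3−√13)/2 ≈ -0.3028.
candidate 1: (m,n)=(-3,-15) → π∥ = -3-15·λ ≈ -52.5416, π⊥ = -3-15·λ' ≈ 1.5416 ∉ [-0.1, 0.9) ⇒ out
candidate 2: (m,n)=(0,18) → π∥ = 0+18·λ ≈ 59.4500, π⊥ = 0+18·λ' ≈ -5.4500 ∉ [-0.1, 0.9) ⇒ out
candidate 3: (m,n)=(0,21) → π∥ = 0+21·λ ≈ 69.3583, π⊥ = 0+21·λ' ≈ -6.3583 ∉ [-0.1, 0.9) ⇒ out
candidate 4: (m,n)=(-2,-15) → π∥ = -2-15·λ ≈ -51.5416, π⊥ = -2-15·λ' ≈ 2.5416 ∉ [-0.1, 0.9) ⇒ out
candidate 5: (m,n)=(19,-11) → π∥ = 19-11·λ ≈ -17.3305, π⊥ = 19-11·λ' ≈ 22.3305 ∉ [-0.1, 0.9) ⇒ out
candidate 6: (m,n)=(5,11) → π∥ = 5+11·λ ≈ 41.3305, π⊥ = 5+11·λ' ≈ 1.6695 ∉ [-0.1, 0.9) ⇒ out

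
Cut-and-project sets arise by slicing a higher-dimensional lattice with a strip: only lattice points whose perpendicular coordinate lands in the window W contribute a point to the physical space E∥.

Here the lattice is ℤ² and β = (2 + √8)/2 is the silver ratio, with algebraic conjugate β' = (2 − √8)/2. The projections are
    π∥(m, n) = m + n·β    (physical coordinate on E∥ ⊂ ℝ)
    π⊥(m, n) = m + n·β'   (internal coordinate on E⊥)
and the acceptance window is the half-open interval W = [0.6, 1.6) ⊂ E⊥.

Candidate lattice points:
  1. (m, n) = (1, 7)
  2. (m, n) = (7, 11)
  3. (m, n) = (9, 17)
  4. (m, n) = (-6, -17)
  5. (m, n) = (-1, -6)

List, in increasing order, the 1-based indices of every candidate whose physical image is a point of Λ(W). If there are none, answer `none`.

4, 5

Compute β' = (2−√8)/2 = -0.4142, so π⊥(m,n) = m -0.4142·n.
[1] lift (1,7): star map gives -1.8995; window check 0.6 ≤ -1.8995 < 1.6 is false → out
[2] lift (7,11): star map gives 2.4437; window check 0.6 ≤ 2.4437 < 1.6 is false → out
[3] lift (9,17): star map gives 1.9584; window check 0.6 ≤ 1.9584 < 1.6 is false → out
[4] lift (-6,-17): star map gives 1.0416; window check 0.6 ≤ 1.0416 < 1.6 is true → IN Λ
[5] lift (-1,-6): star map gives 1.4853; window check 0.6 ≤ 1.4853 < 1.6 is true → IN Λ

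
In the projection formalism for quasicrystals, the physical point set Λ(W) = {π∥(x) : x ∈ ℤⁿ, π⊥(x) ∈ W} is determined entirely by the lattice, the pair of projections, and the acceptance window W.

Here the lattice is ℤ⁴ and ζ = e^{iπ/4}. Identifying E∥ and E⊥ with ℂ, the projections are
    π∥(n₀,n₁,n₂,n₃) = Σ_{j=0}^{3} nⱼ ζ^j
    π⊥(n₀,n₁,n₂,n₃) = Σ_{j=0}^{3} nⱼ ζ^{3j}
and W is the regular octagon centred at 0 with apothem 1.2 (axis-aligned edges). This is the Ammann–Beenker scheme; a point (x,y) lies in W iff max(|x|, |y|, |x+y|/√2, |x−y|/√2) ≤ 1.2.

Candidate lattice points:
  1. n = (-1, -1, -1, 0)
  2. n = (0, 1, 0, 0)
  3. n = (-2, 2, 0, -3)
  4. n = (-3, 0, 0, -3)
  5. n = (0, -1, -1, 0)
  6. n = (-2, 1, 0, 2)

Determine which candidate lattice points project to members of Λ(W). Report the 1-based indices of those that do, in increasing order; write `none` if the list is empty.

With ζ = e^{iπ/4} the internal vectors are ζ^0,ζ^3,ζ^6,ζ^9.
#1 (-1, -1, -1, 0): internal (-0.29289, 0.29289); octagon support 0.41421 vs apothem 1.2 → ∈ W
#2 (0, 1, 0, 0): internal (-0.70711, 0.70711); octagon support 1.00000 vs apothem 1.2 → ∈ W
#3 (-2, 2, 0, -3): internal (-5.53553, -0.70711); octagon support 5.53553 vs apothem 1.2 → ∉ W
#4 (-3, 0, 0, -3): internal (-5.12132, -2.12132); octagon support 5.12132 vs apothem 1.2 → ∉ W
#5 (0, -1, -1, 0): internal (0.70711, 0.29289); octagon support 0.70711 vs apothem 1.2 → ∈ W
#6 (-2, 1, 0, 2): internal (-1.29289, 2.12132); octagon support 2.41421 vs apothem 1.2 → ∉ W

1, 2, 5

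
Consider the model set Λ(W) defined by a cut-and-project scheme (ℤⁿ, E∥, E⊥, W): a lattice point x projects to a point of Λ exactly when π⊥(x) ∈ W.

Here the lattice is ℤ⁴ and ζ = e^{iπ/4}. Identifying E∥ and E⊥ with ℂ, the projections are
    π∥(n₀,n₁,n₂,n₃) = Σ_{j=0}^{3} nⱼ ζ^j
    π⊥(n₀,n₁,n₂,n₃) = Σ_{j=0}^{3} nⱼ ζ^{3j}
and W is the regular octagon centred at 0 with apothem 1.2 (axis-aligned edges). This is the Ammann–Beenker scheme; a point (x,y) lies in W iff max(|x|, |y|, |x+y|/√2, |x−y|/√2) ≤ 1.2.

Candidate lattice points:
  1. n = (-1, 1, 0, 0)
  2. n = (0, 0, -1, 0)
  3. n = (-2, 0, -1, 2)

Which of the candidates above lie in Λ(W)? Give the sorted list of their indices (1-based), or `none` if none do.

2

Internal map: ζ^{3j} for j=0..3 gives (1,0), (−√2/2,√2/2), (0,−1), (√2/2,√2/2).
candidate 1: n = (-1, 1, 0, 0) → π⊥ ≈ (-1.70711, +0.70711); max(|x|,|y|,|x±y|/√2) = 1.70711 > 1.2 ⇒ ∉ W
candidate 2: n = (0, 0, -1, 0) → π⊥ ≈ (+0.00000, +1.00000); max(|x|,|y|,|x±y|/√2) = 1.00000 ≤ 1.2 ⇒ ∈ W
candidate 3: n = (-2, 0, -1, 2) → π⊥ ≈ (-0.58579, +2.41421); max(|x|,|y|,|x±y|/√2) = 2.41421 > 1.2 ⇒ ∉ W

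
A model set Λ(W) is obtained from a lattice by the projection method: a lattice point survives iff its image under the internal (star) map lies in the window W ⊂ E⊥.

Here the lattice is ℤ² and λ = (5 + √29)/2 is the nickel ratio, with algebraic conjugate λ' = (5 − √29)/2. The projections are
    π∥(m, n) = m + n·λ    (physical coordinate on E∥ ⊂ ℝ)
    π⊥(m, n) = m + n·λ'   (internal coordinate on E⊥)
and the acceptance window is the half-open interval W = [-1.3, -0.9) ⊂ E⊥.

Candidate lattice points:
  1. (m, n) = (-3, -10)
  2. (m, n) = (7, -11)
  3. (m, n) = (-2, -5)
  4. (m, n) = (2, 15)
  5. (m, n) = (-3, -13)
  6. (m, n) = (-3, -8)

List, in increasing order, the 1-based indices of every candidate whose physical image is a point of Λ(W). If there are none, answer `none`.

Numerically λ ≈ 5.19258 and λ' = −1/λ ≈ -0.19258.
candidate 1: (m,n)=(-3,-10) → π∥ = -3-10·λ ≈ -54.92582, π⊥ = -3-10·λ' ≈ -1.07418 ∈ [-1.3, -0.9) ⇒ IN Λ
candidate 2: (m,n)=(7,-11) → π∥ = 7-11·λ ≈ -50.11841, π⊥ = 7-11·λ' ≈ 9.11841 ∉ [-1.3, -0.9) ⇒ out
candidate 3: (m,n)=(-2,-5) → π∥ = -2-5·λ ≈ -27.96291, π⊥ = -2-5·λ' ≈ -1.03709 ∈ [-1.3, -0.9) ⇒ IN Λ
candidate 4: (m,n)=(2,15) → π∥ = 2+15·λ ≈ 79.88874, π⊥ = 2+15·λ' ≈ -0.88874 ∉ [-1.3, -0.9) ⇒ out
candidate 5: (m,n)=(-3,-13) → π∥ = -3-13·λ ≈ -70.50357, π⊥ = -3-13·λ' ≈ -0.49643 ∉ [-1.3, -0.9) ⇒ out
candidate 6: (m,n)=(-3,-8) → π∥ = -3-8·λ ≈ -44.54066, π⊥ = -3-8·λ' ≈ -1.45934 ∉ [-1.3, -0.9) ⇒ out

1, 3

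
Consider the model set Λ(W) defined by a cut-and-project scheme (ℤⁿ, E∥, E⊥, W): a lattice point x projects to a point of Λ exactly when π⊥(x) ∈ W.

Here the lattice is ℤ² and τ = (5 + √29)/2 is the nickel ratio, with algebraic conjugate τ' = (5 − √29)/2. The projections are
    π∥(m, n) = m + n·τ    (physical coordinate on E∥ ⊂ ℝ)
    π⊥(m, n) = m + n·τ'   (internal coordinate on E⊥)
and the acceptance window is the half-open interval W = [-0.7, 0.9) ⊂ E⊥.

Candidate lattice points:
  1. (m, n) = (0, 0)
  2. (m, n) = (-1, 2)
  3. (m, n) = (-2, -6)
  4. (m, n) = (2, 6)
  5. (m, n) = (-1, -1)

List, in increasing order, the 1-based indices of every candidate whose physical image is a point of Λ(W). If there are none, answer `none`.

τ' = (5−√29)/2 ≈ -0.192582.
[1] lift (0,0): star map gives 0.000000; window check -0.7 ≤ 0.000000 < 0.9 is true → IN Λ
[2] lift (-1,2): star map gives -1.385165; window check -0.7 ≤ -1.385165 < 0.9 is false → out
[3] lift (-2,-6): star map gives -0.844506; window check -0.7 ≤ -0.844506 < 0.9 is false → out
[4] lift (2,6): star map gives 0.844506; window check -0.7 ≤ 0.844506 < 0.9 is true → IN Λ
[5] lift (-1,-1): star map gives -0.807418; window check -0.7 ≤ -0.807418 < 0.9 is false → out

1, 4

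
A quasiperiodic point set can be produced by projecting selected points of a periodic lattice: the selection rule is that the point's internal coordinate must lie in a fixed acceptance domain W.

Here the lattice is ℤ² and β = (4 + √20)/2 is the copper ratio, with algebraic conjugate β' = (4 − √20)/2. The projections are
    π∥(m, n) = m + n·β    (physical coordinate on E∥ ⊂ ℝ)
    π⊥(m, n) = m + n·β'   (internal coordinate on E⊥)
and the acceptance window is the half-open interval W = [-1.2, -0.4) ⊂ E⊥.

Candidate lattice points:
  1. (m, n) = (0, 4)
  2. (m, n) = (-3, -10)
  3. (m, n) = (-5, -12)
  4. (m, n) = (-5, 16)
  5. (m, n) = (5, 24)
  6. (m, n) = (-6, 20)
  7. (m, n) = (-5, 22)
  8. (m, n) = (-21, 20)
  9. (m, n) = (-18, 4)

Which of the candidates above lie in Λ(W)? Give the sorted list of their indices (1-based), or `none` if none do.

1, 2, 5

Numerically β ≈ 4.2361 and β' = −1/β ≈ -0.2361.
candidate 1: (m,n)=(0,4) → π∥ = 0+4·β ≈ 16.9443, π⊥ = 0+4·β' ≈ -0.9443 ∈ [-1.2, -0.4) ⇒ IN Λ
candidate 2: (m,n)=(-3,-10) → π∥ = -3-10·β ≈ -45.3607, π⊥ = -3-10·β' ≈ -0.6393 ∈ [-1.2, -0.4) ⇒ IN Λ
candidate 3: (m,n)=(-5,-12) → π∥ = -5-12·β ≈ -55.8328, π⊥ = -5-12·β' ≈ -2.1672 ∉ [-1.2, -0.4) ⇒ out
candidate 4: (m,n)=(-5,16) → π∥ = -5+16·β ≈ 62.7771, π⊥ = -5+16·β' ≈ -8.7771 ∉ [-1.2, -0.4) ⇒ out
candidate 5: (m,n)=(5,24) → π∥ = 5+24·β ≈ 106.6656, π⊥ = 5+24·β' ≈ -0.6656 ∈ [-1.2, -0.4) ⇒ IN Λ
candidate 6: (m,n)=(-6,20) → π∥ = -6+20·β ≈ 78.7214, π⊥ = -6+20·β' ≈ -10.7214 ∉ [-1.2, -0.4) ⇒ out
candidate 7: (m,n)=(-5,22) → π∥ = -5+22·β ≈ 88.1935, π⊥ = -5+22·β' ≈ -10.1935 ∉ [-1.2, -0.4) ⇒ out
candidate 8: (m,n)=(-21,20) → π∥ = -21+20·β ≈ 63.7214, π⊥ = -21+20·β' ≈ -25.7214 ∉ [-1.2, -0.4) ⇒ out
candidate 9: (m,n)=(-18,4) → π∥ = -18+4·β ≈ -1.0557, π⊥ = -18+4·β' ≈ -18.9443 ∉ [-1.2, -0.4) ⇒ out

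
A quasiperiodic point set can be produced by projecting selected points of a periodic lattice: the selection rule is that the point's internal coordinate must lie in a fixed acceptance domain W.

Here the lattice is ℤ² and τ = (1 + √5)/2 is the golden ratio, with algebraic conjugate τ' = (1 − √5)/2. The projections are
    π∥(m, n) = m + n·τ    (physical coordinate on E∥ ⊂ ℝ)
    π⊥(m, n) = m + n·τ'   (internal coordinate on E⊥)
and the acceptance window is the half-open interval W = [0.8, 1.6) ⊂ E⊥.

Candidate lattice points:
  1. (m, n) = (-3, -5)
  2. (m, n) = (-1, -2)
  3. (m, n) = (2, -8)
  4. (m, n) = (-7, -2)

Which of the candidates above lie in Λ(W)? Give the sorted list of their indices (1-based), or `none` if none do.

τ' = (1−√5)/2 ≈ -0.618034.
#1 (-3,-5): internal coord -3 + (-5)·τ' = +0.090170; +0.090170 ∉ [0.8, 1.6) → out
#2 (-1,-2): internal coord -1 + (-2)·τ' = +0.236068; +0.236068 ∉ [0.8, 1.6) → out
#3 (2,-8): internal coord 2 + (-8)·τ' = +6.944272; +6.944272 ∉ [0.8, 1.6) → out
#4 (-7,-2): internal coord -7 + (-2)·τ' = -5.763932; -5.763932 ∉ [0.8, 1.6) → out

none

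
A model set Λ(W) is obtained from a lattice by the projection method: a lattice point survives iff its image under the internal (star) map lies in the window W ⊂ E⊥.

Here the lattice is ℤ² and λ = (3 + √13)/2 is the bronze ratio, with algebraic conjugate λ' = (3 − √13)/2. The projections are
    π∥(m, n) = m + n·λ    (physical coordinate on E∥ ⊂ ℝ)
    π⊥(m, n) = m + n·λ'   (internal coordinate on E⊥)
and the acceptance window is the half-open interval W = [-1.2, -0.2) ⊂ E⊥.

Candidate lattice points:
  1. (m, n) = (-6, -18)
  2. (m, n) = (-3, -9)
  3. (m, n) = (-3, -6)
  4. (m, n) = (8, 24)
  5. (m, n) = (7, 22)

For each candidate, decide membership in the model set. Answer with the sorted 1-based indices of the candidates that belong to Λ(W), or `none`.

1, 2, 3

Numerically λ ≈ 3.302776 and λ' = −1/λ ≈ -0.302776.
[1] lift (-6,-18): star map gives -0.550039; window check -1.2 ≤ -0.550039 < -0.2 is true → IN Λ
[2] lift (-3,-9): star map gives -0.275019; window check -1.2 ≤ -0.275019 < -0.2 is true → IN Λ
[3] lift (-3,-6): star map gives -1.183346; window check -1.2 ≤ -1.183346 < -0.2 is true → IN Λ
[4] lift (8,24): star map gives 0.733385; window check -1.2 ≤ 0.733385 < -0.2 is false → out
[5] lift (7,22): star map gives 0.338936; window check -1.2 ≤ 0.338936 < -0.2 is false → out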